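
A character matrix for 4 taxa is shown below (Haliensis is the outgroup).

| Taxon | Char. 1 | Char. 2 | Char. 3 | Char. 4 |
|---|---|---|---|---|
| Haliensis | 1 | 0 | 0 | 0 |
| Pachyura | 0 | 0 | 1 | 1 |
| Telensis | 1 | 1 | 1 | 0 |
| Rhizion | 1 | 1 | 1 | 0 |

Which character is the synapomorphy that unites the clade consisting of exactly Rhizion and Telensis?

Char. 2

Character polarity is set by the outgroup: the derived state is whichever differs from the outgroup's state, so for Char. 1 the derived state is '0', and for the remaining characters it is '1'.
Char. 1: derived state '0' in Pachyura only — an autapomorphy, so it tells us nothing about relationships among taxa.
Char. 2 (derived state '1') is shared by Rhizion and Telensis — a synapomorphy uniting that clade.
Char. 3 (derived state '1') is shared by all ingroup taxa — unites the whole ingroup.
Char. 4 (derived state '1') is unique to Pachyura (autapomorphy; uninformative for grouping).
Most parsimonious ingroup topology: (Pachyura,(Telensis,Rhizion)).
The clade {Rhizion, Telensis} is supported by Char. 2: its derived state '1' occurs in exactly those taxa and in no other taxon (including the outgroup).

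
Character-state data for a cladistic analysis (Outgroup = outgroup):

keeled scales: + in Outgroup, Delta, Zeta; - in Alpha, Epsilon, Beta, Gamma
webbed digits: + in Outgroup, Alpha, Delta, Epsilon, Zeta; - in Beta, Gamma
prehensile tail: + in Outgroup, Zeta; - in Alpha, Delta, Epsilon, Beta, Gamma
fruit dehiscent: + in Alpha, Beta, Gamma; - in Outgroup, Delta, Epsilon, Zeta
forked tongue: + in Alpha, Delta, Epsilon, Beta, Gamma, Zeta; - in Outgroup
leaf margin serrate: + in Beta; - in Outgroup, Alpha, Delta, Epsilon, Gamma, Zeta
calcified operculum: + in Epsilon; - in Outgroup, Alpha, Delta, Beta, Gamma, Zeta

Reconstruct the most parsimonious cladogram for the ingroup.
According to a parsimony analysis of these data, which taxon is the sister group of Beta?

Character polarity is set by the outgroup: the derived state is whichever differs from the outgroup's state, so for keeled scales, webbed digits, prehensile tail the derived state is '-', and for the remaining characters it is '+'.
keeled scales: derived state '-' in Alpha, Beta, Epsilon, and Gamma only — synapomorphy for {Alpha, Beta, Epsilon, Gamma}.
webbed digits (derived state '-') is shared by Beta and Gamma — a synapomorphy uniting that clade.
Only Alpha, Beta, Delta, Epsilon, and Gamma show the derived state '-' for prehensile tail, supporting them as a clade.
Only Alpha, Beta, and Gamma show the derived state '+' for fruit dehiscent, supporting them as a clade.
All ingroup taxa share the derived state '+' for forked tongue; it defines the ingroup but does not resolve relationships within it.
leaf margin serrate: derived state '+' in Beta only — an autapomorphy, so it tells us nothing about relationships among taxa.
calcified operculum (derived state '+') is unique to Epsilon (autapomorphy; uninformative for grouping).
Most parsimonious ingroup topology: ((((Alpha,(Beta,Gamma)),Epsilon),Delta),Zeta).
Beta and Gamma form a cherry on this tree, so they are sister taxa.

Gamma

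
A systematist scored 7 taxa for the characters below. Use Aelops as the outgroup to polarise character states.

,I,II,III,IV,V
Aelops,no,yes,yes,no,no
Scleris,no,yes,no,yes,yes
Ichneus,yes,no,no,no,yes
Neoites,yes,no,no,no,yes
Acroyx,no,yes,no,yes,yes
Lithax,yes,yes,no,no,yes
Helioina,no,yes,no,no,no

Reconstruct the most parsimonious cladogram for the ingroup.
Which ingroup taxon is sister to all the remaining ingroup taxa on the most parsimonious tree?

Character polarity is set by the outgroup: the derived state is whichever differs from the outgroup's state, so for II, III the derived state is 'no', and for the remaining characters it is 'yes'.
Only Ichneus, Lithax, and Neoites show the derived state 'yes' for I, supporting them as a clade.
Only Ichneus and Neoites show the derived state 'no' for II, supporting them as a clade.
III (derived state 'no') is shared by all ingroup taxa — unites the whole ingroup.
Only Acroyx and Scleris show the derived state 'yes' for IV, supporting them as a clade.
V: derived state 'yes' in Acroyx, Ichneus, Lithax, Neoites, and Scleris only — synapomorphy for {Acroyx, Ichneus, Lithax, Neoites, Scleris}.
Most parsimonious ingroup topology: (((Scleris,Acroyx),((Ichneus,Neoites),Lithax)),Helioina).
Helioina is sister to the clade containing all other ingroup taxa, so it is the earliest-diverging (most basal) ingroup lineage.

Helioina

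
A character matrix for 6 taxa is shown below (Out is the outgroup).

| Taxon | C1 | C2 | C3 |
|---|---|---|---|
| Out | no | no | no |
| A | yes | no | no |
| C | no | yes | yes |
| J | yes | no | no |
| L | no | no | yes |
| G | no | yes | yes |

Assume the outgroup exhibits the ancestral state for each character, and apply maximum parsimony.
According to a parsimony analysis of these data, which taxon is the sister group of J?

A

The outgroup has state 'no' for every character, so 'yes' is the derived state throughout.
C1: derived state 'yes' in A and J only — synapomorphy for {A, J}.
C2: derived state 'yes' in C and G only — synapomorphy for {C, G}.
C3: derived state 'yes' in C, G, and L only — synapomorphy for {C, G, L}.
Most parsimonious ingroup topology: ((A,J),((C,G),L)).
J and A form a cherry on this tree, so they are sister taxa.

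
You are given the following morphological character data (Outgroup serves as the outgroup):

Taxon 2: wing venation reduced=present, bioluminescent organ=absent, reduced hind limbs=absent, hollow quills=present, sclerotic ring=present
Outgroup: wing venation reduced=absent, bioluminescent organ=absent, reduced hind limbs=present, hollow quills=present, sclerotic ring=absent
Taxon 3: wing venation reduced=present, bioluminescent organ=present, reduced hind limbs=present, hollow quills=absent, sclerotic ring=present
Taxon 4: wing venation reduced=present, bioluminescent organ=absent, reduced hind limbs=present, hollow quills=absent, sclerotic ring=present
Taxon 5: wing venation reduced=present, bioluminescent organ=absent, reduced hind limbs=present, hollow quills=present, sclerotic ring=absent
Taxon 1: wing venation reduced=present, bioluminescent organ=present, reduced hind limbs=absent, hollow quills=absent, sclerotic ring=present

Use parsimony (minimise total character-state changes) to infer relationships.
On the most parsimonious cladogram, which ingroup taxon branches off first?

Character polarity is set by the outgroup: the derived state is whichever differs from the outgroup's state, so for reduced hind limbs, hollow quills the derived state is 'absent', and for the remaining characters it is 'present'.
wing venation reduced (derived state 'present') is shared by all ingroup taxa — unites the whole ingroup.
bioluminescent organ: derived state 'present' in Taxon 1 and Taxon 3 only — synapomorphy for {Taxon 1, Taxon 3}.
reduced hind limbs groups Taxon 1 and Taxon 2, which is incompatible with the clades supported by the remaining characters; treating it as convergent (homoplasy) costs fewer steps than any alternative tree.
hollow quills (derived state 'absent') is shared by Taxon 1, Taxon 3, and Taxon 4 — a synapomorphy uniting that clade.
sclerotic ring: derived state 'present' in Taxon 1, Taxon 2, Taxon 3, and Taxon 4 only — synapomorphy for {Taxon 1, Taxon 2, Taxon 3, Taxon 4}.
Most parsimonious ingroup topology: ((Taxon 2,((Taxon 3,Taxon 1),Taxon 4)),Taxon 5).
Taxon 5 is sister to the clade containing all other ingroup taxa, so it is the earliest-diverging (most basal) ingroup lineage.

Taxon 5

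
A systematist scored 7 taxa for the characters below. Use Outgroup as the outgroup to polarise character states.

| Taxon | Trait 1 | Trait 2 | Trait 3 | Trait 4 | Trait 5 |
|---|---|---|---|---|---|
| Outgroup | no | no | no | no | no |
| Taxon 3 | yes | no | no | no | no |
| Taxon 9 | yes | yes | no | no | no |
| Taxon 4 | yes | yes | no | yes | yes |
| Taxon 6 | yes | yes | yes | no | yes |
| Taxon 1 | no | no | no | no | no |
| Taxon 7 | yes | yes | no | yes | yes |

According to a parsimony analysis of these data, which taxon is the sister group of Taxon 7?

The outgroup has state 'no' for every character, so 'yes' is the derived state throughout.
Trait 1 (derived state 'yes') is shared by Taxon 3, Taxon 4, Taxon 6, Taxon 7, and Taxon 9 — a synapomorphy uniting that clade.
Only Taxon 4, Taxon 6, Taxon 7, and Taxon 9 show the derived state 'yes' for Trait 2, supporting them as a clade.
Trait 3: derived state 'yes' in Taxon 6 only — an autapomorphy, so it tells us nothing about relationships among taxa.
Trait 4 (derived state 'yes') is shared by Taxon 4 and Taxon 7 — a synapomorphy uniting that clade.
Trait 5: derived state 'yes' in Taxon 4, Taxon 6, and Taxon 7 only — synapomorphy for {Taxon 4, Taxon 6, Taxon 7}.
Most parsimonious ingroup topology: ((Taxon 3,(Taxon 9,((Taxon 4,Taxon 7),Taxon 6))),Taxon 1).
Taxon 7 and Taxon 4 form a cherry on this tree, so they are sister taxa.

Taxon 4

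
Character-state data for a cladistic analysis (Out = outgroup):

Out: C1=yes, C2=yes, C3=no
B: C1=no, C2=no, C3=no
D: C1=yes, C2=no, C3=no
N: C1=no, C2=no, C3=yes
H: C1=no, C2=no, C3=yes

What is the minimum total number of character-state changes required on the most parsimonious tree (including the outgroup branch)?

3

Character polarity is set by the outgroup: the derived state is whichever differs from the outgroup's state, so for C1, C2 the derived state is 'no', and for the remaining characters it is 'yes'.
C1 (derived state 'no') is shared by B, H, and N — a synapomorphy uniting that clade.
C2 (derived state 'no') is shared by all ingroup taxa — unites the whole ingroup.
C3 (derived state 'yes') is shared by H and N — a synapomorphy uniting that clade.
Most parsimonious ingroup topology: ((B,(N,H)),D).
Changes per character on this tree: C1: 1; C2: 1; C3: 1.
Total = 3.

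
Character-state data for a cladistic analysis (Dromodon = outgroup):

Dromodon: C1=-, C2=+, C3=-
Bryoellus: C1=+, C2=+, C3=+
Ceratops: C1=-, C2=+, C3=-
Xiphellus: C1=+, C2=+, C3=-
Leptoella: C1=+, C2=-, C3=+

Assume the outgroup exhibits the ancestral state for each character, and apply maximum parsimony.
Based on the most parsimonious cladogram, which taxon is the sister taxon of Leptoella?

Character polarity is set by the outgroup: the derived state is whichever differs from the outgroup's state, so for C2 the derived state is '-', and for the remaining characters it is '+'.
Only Bryoellus, Leptoella, and Xiphellus show the derived state '+' for C1, supporting them as a clade.
C2 (derived state '-') is unique to Leptoella (autapomorphy; uninformative for grouping).
Only Bryoellus and Leptoella show the derived state '+' for C3, supporting them as a clade.
Most parsimonious ingroup topology: (((Bryoellus,Leptoella),Xiphellus),Ceratops).
Leptoella and Bryoellus form a cherry on this tree, so they are sister taxa.

Bryoellus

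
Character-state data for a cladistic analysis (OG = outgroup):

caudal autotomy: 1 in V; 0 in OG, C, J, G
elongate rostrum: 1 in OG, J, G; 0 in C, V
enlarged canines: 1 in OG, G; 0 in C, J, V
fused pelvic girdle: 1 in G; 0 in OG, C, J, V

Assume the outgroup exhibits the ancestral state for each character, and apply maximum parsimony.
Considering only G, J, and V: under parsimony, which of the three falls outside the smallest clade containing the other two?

Character polarity is set by the outgroup: the derived state is whichever differs from the outgroup's state, so for elongate rostrum, enlarged canines the derived state is '0', and for the remaining characters it is '1'.
caudal autotomy: derived state '1' in V only — an autapomorphy, so it tells us nothing about relationships among taxa.
elongate rostrum: derived state '0' in C and V only — synapomorphy for {C, V}.
enlarged canines (derived state '0') is shared by C, J, and V — a synapomorphy uniting that clade.
fused pelvic girdle (derived state '1') is unique to G (autapomorphy; uninformative for grouping).
Most parsimonious ingroup topology: (((C,V),J),G).
V and J share a more recent common ancestor with each other than either does with G, so G is the least closely related of the three.

G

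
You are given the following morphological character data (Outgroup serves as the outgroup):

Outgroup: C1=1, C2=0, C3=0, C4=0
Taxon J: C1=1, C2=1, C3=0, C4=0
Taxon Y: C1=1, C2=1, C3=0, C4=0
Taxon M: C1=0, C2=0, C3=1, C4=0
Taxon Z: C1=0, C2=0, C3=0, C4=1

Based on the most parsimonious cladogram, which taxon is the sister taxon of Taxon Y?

Taxon J

Character polarity is set by the outgroup: the derived state is whichever differs from the outgroup's state, so for C1 the derived state is '0', and for the remaining characters it is '1'.
Only Taxon M and Taxon Z show the derived state '0' for C1, supporting them as a clade.
Only Taxon J and Taxon Y show the derived state '1' for C2, supporting them as a clade.
C3 (derived state '1') is unique to Taxon M (autapomorphy; uninformative for grouping).
C4: derived state '1' in Taxon Z only — an autapomorphy, so it tells us nothing about relationships among taxa.
Most parsimonious ingroup topology: ((Taxon J,Taxon Y),(Taxon M,Taxon Z)).
Taxon Y and Taxon J form a cherry on this tree, so they are sister taxa.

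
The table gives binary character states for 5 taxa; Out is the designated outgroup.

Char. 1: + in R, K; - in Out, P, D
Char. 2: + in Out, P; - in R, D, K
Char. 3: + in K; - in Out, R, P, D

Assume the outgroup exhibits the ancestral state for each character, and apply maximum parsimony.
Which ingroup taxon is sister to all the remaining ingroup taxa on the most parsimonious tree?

P

Character polarity is set by the outgroup: the derived state is whichever differs from the outgroup's state, so for Char. 2 the derived state is '-', and for the remaining characters it is '+'.
Char. 1 (derived state '+') is shared by K and R — a synapomorphy uniting that clade.
Only D, K, and R show the derived state '-' for Char. 2, supporting them as a clade.
Char. 3 (derived state '+') is unique to K (autapomorphy; uninformative for grouping).
Most parsimonious ingroup topology: (((R,K),D),P).
P is sister to the clade containing all other ingroup taxa, so it is the earliest-diverging (most basal) ingroup lineage.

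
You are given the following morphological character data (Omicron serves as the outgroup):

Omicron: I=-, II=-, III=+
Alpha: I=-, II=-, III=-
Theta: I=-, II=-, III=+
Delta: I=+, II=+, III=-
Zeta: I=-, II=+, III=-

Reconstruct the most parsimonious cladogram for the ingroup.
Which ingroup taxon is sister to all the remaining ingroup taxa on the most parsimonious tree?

Theta

Character polarity is set by the outgroup: the derived state is whichever differs from the outgroup's state, so for III the derived state is '-', and for the remaining characters it is '+'.
I (derived state '+') is unique to Delta (autapomorphy; uninformative for grouping).
II (derived state '+') is shared by Delta and Zeta — a synapomorphy uniting that clade.
Only Alpha, Delta, and Zeta show the derived state '-' for III, supporting them as a clade.
Most parsimonious ingroup topology: ((Alpha,(Delta,Zeta)),Theta).
Theta is sister to the clade containing all other ingroup taxa, so it is the earliest-diverging (most basal) ingroup lineage.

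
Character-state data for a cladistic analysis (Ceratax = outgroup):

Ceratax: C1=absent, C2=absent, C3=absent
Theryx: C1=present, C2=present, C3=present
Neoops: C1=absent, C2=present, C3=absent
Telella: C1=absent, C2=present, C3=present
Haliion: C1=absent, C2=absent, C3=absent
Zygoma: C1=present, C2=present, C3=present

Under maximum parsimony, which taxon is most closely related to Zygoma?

The outgroup has state 'absent' for every character, so 'present' is the derived state throughout.
C1: derived state 'present' in Theryx and Zygoma only — synapomorphy for {Theryx, Zygoma}.
C2 (derived state 'present') is shared by Neoops, Telella, Theryx, and Zygoma — a synapomorphy uniting that clade.
Only Telella, Theryx, and Zygoma show the derived state 'present' for C3, supporting them as a clade.
Most parsimonious ingroup topology: ((((Theryx,Zygoma),Telella),Neoops),Haliion).
Zygoma and Theryx form a cherry on this tree, so they are sister taxa.

Theryx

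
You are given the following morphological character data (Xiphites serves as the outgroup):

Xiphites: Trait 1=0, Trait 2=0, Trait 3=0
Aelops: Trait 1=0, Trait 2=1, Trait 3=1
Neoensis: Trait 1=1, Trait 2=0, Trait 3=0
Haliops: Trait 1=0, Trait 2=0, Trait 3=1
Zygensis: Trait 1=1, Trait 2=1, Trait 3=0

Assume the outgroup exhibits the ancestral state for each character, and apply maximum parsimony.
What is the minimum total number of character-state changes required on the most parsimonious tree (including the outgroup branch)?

4

The outgroup has state '0' for every character, so '1' is the derived state throughout.
Only Neoensis and Zygensis show the derived state '1' for Trait 1, supporting them as a clade.
Trait 2 groups Aelops and Zygensis, which is incompatible with the clades supported by the remaining characters; treating it as convergent (homoplasy) costs fewer steps than any alternative tree.
Only Aelops and Haliops show the derived state '1' for Trait 3, supporting them as a clade.
Most parsimonious ingroup topology: ((Aelops,Haliops),(Neoensis,Zygensis)).
Changes per character on this tree: Trait 1: 1; Trait 2: 2; Trait 3: 1.
Total = 4.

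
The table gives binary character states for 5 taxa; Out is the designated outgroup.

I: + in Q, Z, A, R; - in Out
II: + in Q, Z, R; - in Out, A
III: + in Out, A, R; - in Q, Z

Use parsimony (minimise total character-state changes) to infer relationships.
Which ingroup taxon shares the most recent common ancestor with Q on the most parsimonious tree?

Z

Character polarity is set by the outgroup: the derived state is whichever differs from the outgroup's state, so for III the derived state is '-', and for the remaining characters it is '+'.
I (derived state '+') is shared by all ingroup taxa — unites the whole ingroup.
II: derived state '+' in Q, R, and Z only — synapomorphy for {Q, R, Z}.
III (derived state '-') is shared by Q and Z — a synapomorphy uniting that clade.
Most parsimonious ingroup topology: (((Q,Z),R),A).
Q and Z form a cherry on this tree, so they are sister taxa.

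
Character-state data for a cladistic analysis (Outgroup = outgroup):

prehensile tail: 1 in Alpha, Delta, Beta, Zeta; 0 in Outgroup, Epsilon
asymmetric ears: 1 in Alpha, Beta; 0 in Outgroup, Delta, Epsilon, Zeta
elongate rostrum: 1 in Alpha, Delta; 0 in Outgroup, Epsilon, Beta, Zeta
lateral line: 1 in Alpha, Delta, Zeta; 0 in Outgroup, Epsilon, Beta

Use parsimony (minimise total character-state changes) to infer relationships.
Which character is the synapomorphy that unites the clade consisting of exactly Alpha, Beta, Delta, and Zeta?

The outgroup has state '0' for every character, so '1' is the derived state throughout.
prehensile tail: derived state '1' in Alpha, Beta, Delta, and Zeta only — synapomorphy for {Alpha, Beta, Delta, Zeta}.
asymmetric ears groups Alpha and Beta, which is incompatible with the clades supported by the remaining characters; treating it as convergent (homoplasy) costs fewer steps than any alternative tree.
elongate rostrum: derived state '1' in Alpha and Delta only — synapomorphy for {Alpha, Delta}.
lateral line: derived state '1' in Alpha, Delta, and Zeta only — synapomorphy for {Alpha, Delta, Zeta}.
Most parsimonious ingroup topology: ((((Alpha,Delta),Zeta),Beta),Epsilon).
The clade {Alpha, Beta, Delta, Zeta} is supported by prehensile tail: its derived state '1' occurs in exactly those taxa and in no other taxon (including the outgroup).

prehensile tail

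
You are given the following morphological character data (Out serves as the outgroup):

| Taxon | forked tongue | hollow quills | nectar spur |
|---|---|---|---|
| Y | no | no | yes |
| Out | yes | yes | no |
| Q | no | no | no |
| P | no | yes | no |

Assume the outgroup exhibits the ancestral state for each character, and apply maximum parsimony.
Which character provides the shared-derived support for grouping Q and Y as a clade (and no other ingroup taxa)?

Character polarity is set by the outgroup: the derived state is whichever differs from the outgroup's state, so for forked tongue, hollow quills the derived state is 'no', and for the remaining characters it is 'yes'.
All ingroup taxa share the derived state 'no' for forked tongue; it defines the ingroup but does not resolve relationships within it.
hollow quills (derived state 'no') is shared by Q and Y — a synapomorphy uniting that clade.
nectar spur (derived state 'yes') is unique to Y (autapomorphy; uninformative for grouping).
Most parsimonious ingroup topology: ((Y,Q),P).
The clade {Q, Y} is supported by hollow quills: its derived state 'no' occurs in exactly those taxa and in no other taxon (including the outgroup).

hollow quills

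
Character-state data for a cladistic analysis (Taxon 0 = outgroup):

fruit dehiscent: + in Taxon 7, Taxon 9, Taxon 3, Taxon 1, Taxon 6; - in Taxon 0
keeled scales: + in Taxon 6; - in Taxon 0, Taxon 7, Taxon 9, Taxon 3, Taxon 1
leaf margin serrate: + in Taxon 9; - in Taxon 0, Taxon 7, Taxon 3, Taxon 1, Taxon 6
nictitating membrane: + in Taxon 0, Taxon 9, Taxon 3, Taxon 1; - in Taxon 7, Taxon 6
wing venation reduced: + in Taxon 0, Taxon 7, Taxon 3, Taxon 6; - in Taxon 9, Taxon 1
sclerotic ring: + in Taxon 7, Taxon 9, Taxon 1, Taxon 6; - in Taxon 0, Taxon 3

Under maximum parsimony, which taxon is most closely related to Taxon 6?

Character polarity is set by the outgroup: the derived state is whichever differs from the outgroup's state, so for nictitating membrane, wing venation reduced the derived state is '-', and for the remaining characters it is '+'.
fruit dehiscent (derived state '+') is shared by all ingroup taxa — unites the whole ingroup.
keeled scales (derived state '+') is unique to Taxon 6 (autapomorphy; uninformative for grouping).
leaf margin serrate: derived state '+' in Taxon 9 only — an autapomorphy, so it tells us nothing about relationships among taxa.
nictitating membrane (derived state '-') is shared by Taxon 6 and Taxon 7 — a synapomorphy uniting that clade.
wing venation reduced: derived state '-' in Taxon 1 and Taxon 9 only — synapomorphy for {Taxon 1, Taxon 9}.
sclerotic ring (derived state '+') is shared by Taxon 1, Taxon 6, Taxon 7, and Taxon 9 — a synapomorphy uniting that clade.
Most parsimonious ingroup topology: (((Taxon 7,Taxon 6),(Taxon 9,Taxon 1)),Taxon 3).
Taxon 6 and Taxon 7 form a cherry on this tree, so they are sister taxa.

Taxon 7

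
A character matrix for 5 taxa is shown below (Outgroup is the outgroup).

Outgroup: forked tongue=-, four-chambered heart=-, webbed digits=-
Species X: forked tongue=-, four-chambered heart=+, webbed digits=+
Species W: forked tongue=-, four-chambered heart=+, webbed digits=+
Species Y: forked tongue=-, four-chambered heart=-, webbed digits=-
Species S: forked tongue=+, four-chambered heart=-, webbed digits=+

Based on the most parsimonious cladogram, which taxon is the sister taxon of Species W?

Species X

The outgroup has state '-' for every character, so '+' is the derived state throughout.
forked tongue: derived state '+' in Species S only — an autapomorphy, so it tells us nothing about relationships among taxa.
four-chambered heart: derived state '+' in Species W and Species X only — synapomorphy for {Species W, Species X}.
webbed digits: derived state '+' in Species S, Species W, and Species X only — synapomorphy for {Species S, Species W, Species X}.
Most parsimonious ingroup topology: (((Species X,Species W),Species S),Species Y).
Species W and Species X form a cherry on this tree, so they are sister taxa.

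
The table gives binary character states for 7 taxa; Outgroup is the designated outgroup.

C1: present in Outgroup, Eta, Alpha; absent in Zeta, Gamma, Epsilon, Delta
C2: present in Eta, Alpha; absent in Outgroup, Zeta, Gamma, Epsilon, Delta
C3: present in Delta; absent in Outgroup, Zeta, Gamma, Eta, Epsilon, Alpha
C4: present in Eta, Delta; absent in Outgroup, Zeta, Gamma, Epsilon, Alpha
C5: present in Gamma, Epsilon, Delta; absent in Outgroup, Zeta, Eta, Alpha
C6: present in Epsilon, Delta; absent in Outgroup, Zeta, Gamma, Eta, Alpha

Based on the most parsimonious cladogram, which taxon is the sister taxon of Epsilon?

Character polarity is set by the outgroup: the derived state is whichever differs from the outgroup's state, so for C1 the derived state is 'absent', and for the remaining characters it is 'present'.
C1 (derived state 'absent') is shared by Delta, Epsilon, Gamma, and Zeta — a synapomorphy uniting that clade.
Only Alpha and Eta show the derived state 'present' for C2, supporting them as a clade.
C3: derived state 'present' in Delta only — an autapomorphy, so it tells us nothing about relationships among taxa.
C4 (state 'present') occurs in Delta and Eta but conflicts with the nesting implied by the other characters — most parsimoniously interpreted as homoplasy.
Only Delta, Epsilon, and Gamma show the derived state 'present' for C5, supporting them as a clade.
C6 (derived state 'present') is shared by Delta and Epsilon — a synapomorphy uniting that clade.
Most parsimonious ingroup topology: ((Zeta,(Gamma,(Epsilon,Delta))),(Eta,Alpha)).
Epsilon and Delta form a cherry on this tree, so they are sister taxa.

Delta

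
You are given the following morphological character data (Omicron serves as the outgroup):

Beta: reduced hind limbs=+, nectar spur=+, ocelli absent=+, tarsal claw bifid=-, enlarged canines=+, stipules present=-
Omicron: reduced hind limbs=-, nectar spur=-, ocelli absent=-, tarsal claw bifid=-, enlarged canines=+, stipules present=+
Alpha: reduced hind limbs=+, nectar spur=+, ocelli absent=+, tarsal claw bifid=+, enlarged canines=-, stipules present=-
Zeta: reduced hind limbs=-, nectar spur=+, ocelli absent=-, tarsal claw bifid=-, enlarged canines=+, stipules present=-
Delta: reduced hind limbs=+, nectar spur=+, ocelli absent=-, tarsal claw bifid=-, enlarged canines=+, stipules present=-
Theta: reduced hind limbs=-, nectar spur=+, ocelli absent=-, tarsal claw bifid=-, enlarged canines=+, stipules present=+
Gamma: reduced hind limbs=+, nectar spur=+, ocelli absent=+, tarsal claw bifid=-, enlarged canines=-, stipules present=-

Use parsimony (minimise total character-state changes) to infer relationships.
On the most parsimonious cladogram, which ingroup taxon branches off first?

Theta

Character polarity is set by the outgroup: the derived state is whichever differs from the outgroup's state, so for enlarged canines, stipules present the derived state is '-', and for the remaining characters it is '+'.
reduced hind limbs (derived state '+') is shared by Alpha, Beta, Delta, and Gamma — a synapomorphy uniting that clade.
nectar spur (derived state '+') is shared by all ingroup taxa — unites the whole ingroup.
Only Alpha, Beta, and Gamma show the derived state '+' for ocelli absent, supporting them as a clade.
tarsal claw bifid: derived state '+' in Alpha only — an autapomorphy, so it tells us nothing about relationships among taxa.
enlarged canines: derived state '-' in Alpha and Gamma only — synapomorphy for {Alpha, Gamma}.
Only Alpha, Beta, Delta, Gamma, and Zeta show the derived state '-' for stipules present, supporting them as a clade.
Most parsimonious ingroup topology: (((((Alpha,Gamma),Beta),Delta),Zeta),Theta).
Theta is sister to the clade containing all other ingroup taxa, so it is the earliest-diverging (most basal) ingroup lineage.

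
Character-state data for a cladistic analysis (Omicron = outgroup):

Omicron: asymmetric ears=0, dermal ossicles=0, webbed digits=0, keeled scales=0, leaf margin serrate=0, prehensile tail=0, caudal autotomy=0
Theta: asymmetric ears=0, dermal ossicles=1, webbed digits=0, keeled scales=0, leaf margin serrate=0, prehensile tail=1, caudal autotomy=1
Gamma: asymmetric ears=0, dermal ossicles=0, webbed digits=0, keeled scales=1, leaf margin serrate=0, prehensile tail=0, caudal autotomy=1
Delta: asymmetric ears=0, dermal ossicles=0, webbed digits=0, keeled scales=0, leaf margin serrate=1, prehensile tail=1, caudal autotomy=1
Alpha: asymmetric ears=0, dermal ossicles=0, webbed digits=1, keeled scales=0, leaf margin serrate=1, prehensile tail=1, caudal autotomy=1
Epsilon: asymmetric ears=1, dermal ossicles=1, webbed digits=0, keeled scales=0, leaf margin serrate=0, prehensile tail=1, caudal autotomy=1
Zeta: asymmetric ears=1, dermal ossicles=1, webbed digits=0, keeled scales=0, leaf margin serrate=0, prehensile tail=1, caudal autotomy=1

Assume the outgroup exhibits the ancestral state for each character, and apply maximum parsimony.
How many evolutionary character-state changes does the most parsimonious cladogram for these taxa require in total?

The outgroup has state '0' for every character, so '1' is the derived state throughout.
Only Epsilon and Zeta show the derived state '1' for asymmetric ears, supporting them as a clade.
dermal ossicles: derived state '1' in Epsilon, Theta, and Zeta only — synapomorphy for {Epsilon, Theta, Zeta}.
webbed digits (derived state '1') is unique to Alpha (autapomorphy; uninformative for grouping).
keeled scales (derived state '1') is unique to Gamma (autapomorphy; uninformative for grouping).
leaf margin serrate (derived state '1') is shared by Alpha and Delta — a synapomorphy uniting that clade.
prehensile tail: derived state '1' in Alpha, Delta, Epsilon, Theta, and Zeta only — synapomorphy for {Alpha, Delta, Epsilon, Theta, Zeta}.
caudal autotomy (derived state '1') is shared by all ingroup taxa — unites the whole ingroup.
Most parsimonious ingroup topology: (((Theta,(Epsilon,Zeta)),(Delta,Alpha)),Gamma).
Changes per character on this tree: asymmetric ears: 1; dermal ossicles: 1; webbed digits: 1; keeled scales: 1; leaf margin serrate: 1; prehensile tail: 1; caudal autotomy: 1.
Total = 7.

7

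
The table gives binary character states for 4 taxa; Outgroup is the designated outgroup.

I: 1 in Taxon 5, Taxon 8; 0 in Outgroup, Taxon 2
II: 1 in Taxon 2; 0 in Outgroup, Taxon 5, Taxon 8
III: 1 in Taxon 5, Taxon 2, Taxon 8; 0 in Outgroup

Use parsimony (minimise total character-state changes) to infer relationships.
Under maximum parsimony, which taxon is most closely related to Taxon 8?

The outgroup has state '0' for every character, so '1' is the derived state throughout.
Only Taxon 5 and Taxon 8 show the derived state '1' for I, supporting them as a clade.
II: derived state '1' in Taxon 2 only — an autapomorphy, so it tells us nothing about relationships among taxa.
All ingroup taxa share the derived state '1' for III; it defines the ingroup but does not resolve relationships within it.
Most parsimonious ingroup topology: (Taxon 2,(Taxon 5,Taxon 8)).
Taxon 8 and Taxon 5 form a cherry on this tree, so they are sister taxa.

Taxon 5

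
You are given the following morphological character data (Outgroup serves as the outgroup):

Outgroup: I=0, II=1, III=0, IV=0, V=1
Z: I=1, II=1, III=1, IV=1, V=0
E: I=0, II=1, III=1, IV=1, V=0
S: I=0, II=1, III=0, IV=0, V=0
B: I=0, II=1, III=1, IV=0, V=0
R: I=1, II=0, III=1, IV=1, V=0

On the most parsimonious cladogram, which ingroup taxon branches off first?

S

Character polarity is set by the outgroup: the derived state is whichever differs from the outgroup's state, so for II, V the derived state is '0', and for the remaining characters it is '1'.
I: derived state '1' in R and Z only — synapomorphy for {R, Z}.
II: derived state '0' in R only — an autapomorphy, so it tells us nothing about relationships among taxa.
III (derived state '1') is shared by B, E, R, and Z — a synapomorphy uniting that clade.
IV (derived state '1') is shared by E, R, and Z — a synapomorphy uniting that clade.
All ingroup taxa share the derived state '0' for V; it defines the ingroup but does not resolve relationships within it.
Most parsimonious ingroup topology: ((((Z,R),E),B),S).
S is sister to the clade containing all other ingroup taxa, so it is the earliest-diverging (most basal) ingroup lineage.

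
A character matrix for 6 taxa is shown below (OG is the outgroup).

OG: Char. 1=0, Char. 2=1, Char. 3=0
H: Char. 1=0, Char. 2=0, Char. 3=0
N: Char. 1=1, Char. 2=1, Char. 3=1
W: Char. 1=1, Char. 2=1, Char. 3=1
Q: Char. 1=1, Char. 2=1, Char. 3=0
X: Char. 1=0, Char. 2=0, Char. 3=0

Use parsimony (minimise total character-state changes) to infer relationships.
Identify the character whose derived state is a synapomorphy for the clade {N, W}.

Char. 3

Character polarity is set by the outgroup: the derived state is whichever differs from the outgroup's state, so for Char. 2 the derived state is '0', and for the remaining characters it is '1'.
Char. 1: derived state '1' in N, Q, and W only — synapomorphy for {N, Q, W}.
Char. 2 (derived state '0') is shared by H and X — a synapomorphy uniting that clade.
Only N and W show the derived state '1' for Char. 3, supporting them as a clade.
Most parsimonious ingroup topology: ((H,X),((N,W),Q)).
The clade {N, W} is supported by Char. 3: its derived state '1' occurs in exactly those taxa and in no other taxon (including the outgroup).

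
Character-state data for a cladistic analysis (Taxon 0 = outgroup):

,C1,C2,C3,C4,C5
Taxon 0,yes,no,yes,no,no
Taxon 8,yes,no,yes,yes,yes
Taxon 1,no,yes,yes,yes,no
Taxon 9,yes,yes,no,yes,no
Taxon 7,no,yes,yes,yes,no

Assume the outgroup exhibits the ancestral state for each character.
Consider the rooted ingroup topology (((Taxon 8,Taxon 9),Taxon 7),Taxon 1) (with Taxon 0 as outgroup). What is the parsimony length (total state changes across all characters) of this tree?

Map each character onto (((Taxon 8,Taxon 9),Taxon 7),Taxon 1) (rooted by Taxon 0) and count the minimum state changes it requires (Fitch parsimony):
C1: 2; C2: 2; C3: 1; C4: 1; C5: 1.
Total tree length = 7.

7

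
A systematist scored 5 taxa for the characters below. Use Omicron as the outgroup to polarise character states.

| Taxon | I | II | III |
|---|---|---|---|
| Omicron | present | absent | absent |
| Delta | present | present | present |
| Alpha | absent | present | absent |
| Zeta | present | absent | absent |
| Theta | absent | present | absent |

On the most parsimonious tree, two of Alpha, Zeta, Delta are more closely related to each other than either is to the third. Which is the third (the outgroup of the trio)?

Character polarity is set by the outgroup: the derived state is whichever differs from the outgroup's state, so for I the derived state is 'absent', and for the remaining characters it is 'present'.
Only Alpha and Theta show the derived state 'absent' for I, supporting them as a clade.
II (derived state 'present') is shared by Alpha, Delta, and Theta — a synapomorphy uniting that clade.
III: derived state 'present' in Delta only — an autapomorphy, so it tells us nothing about relationships among taxa.
Most parsimonious ingroup topology: (Zeta,((Alpha,Theta),Delta)).
Delta and Alpha share a more recent common ancestor with each other than either does with Zeta, so Zeta is the least closely related of the three.

Zeta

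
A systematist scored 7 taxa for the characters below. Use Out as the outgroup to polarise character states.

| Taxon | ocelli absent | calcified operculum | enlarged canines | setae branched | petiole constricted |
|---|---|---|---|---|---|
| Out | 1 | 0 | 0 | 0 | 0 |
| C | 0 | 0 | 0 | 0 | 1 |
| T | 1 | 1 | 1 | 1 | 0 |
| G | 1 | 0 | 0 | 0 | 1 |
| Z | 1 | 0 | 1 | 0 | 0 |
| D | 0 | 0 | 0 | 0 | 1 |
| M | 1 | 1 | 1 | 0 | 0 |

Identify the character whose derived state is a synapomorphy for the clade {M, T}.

calcified operculum

Character polarity is set by the outgroup: the derived state is whichever differs from the outgroup's state, so for ocelli absent the derived state is '0', and for the remaining characters it is '1'.
Only C and D show the derived state '0' for ocelli absent, supporting them as a clade.
Only M and T show the derived state '1' for calcified operculum, supporting them as a clade.
enlarged canines: derived state '1' in M, T, and Z only — synapomorphy for {M, T, Z}.
setae branched (derived state '1') is unique to T (autapomorphy; uninformative for grouping).
Only C, D, and G show the derived state '1' for petiole constricted, supporting them as a clade.
Most parsimonious ingroup topology: (((C,D),G),((T,M),Z)).
The clade {M, T} is supported by calcified operculum: its derived state '1' occurs in exactly those taxa and in no other taxon (including the outgroup).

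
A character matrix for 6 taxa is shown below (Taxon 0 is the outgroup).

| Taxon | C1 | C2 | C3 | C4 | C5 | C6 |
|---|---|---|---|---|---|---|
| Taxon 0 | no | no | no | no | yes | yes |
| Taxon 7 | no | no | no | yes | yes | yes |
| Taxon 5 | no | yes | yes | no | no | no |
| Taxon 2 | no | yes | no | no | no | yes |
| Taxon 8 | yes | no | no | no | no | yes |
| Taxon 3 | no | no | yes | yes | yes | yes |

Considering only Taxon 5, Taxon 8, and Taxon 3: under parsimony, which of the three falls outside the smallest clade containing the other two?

Character polarity is set by the outgroup: the derived state is whichever differs from the outgroup's state, so for C5, C6 the derived state is 'no', and for the remaining characters it is 'yes'.
C1 (derived state 'yes') is unique to Taxon 8 (autapomorphy; uninformative for grouping).
C2: derived state 'yes' in Taxon 2 and Taxon 5 only — synapomorphy for {Taxon 2, Taxon 5}.
C3 groups Taxon 3 and Taxon 5, which is incompatible with the clades supported by the remaining characters; treating it as convergent (homoplasy) costs fewer steps than any alternative tree.
Only Taxon 3 and Taxon 7 show the derived state 'yes' for C4, supporting them as a clade.
C5: derived state 'no' in Taxon 2, Taxon 5, and Taxon 8 only — synapomorphy for {Taxon 2, Taxon 5, Taxon 8}.
C6 (derived state 'no') is unique to Taxon 5 (autapomorphy; uninformative for grouping).
Most parsimonious ingroup topology: ((Taxon 7,Taxon 3),((Taxon 5,Taxon 2),Taxon 8)).
Taxon 5 and Taxon 8 share a more recent common ancestor with each other than either does with Taxon 3, so Taxon 3 is the least closely related of the three.

Taxon 3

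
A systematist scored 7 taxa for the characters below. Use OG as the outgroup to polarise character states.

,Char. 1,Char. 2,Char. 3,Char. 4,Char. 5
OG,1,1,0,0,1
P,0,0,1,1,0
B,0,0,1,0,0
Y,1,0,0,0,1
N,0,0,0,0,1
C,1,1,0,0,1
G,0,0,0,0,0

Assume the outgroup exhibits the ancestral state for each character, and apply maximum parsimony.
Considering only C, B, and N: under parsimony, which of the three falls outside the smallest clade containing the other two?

C

Character polarity is set by the outgroup: the derived state is whichever differs from the outgroup's state, so for Char. 1, Char. 2, Char. 5 the derived state is '0', and for the remaining characters it is '1'.
Char. 1: derived state '0' in B, G, N, and P only — synapomorphy for {B, G, N, P}.
Char. 2: derived state '0' in B, G, N, P, and Y only — synapomorphy for {B, G, N, P, Y}.
Char. 3: derived state '1' in B and P only — synapomorphy for {B, P}.
Char. 4: derived state '1' in P only — an autapomorphy, so it tells us nothing about relationships among taxa.
Char. 5 (derived state '0') is shared by B, G, and P — a synapomorphy uniting that clade.
Most parsimonious ingroup topology: (((((P,B),G),N),Y),C).
N and B share a more recent common ancestor with each other than either does with C, so C is the least closely related of the three.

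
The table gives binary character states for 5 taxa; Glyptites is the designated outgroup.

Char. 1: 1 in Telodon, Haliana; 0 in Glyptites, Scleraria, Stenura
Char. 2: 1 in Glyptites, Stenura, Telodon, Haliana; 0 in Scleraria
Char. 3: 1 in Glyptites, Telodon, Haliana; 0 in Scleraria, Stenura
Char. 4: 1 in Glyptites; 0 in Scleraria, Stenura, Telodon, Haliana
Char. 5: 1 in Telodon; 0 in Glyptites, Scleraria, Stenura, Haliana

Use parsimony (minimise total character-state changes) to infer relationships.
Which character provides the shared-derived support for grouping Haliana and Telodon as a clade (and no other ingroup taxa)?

Char. 1

Character polarity is set by the outgroup: the derived state is whichever differs from the outgroup's state, so for Char. 2, Char. 3, Char. 4 the derived state is '0', and for the remaining characters it is '1'.
Char. 1 (derived state '1') is shared by Haliana and Telodon — a synapomorphy uniting that clade.
Char. 2: derived state '0' in Scleraria only — an autapomorphy, so it tells us nothing about relationships among taxa.
Only Scleraria and Stenura show the derived state '0' for Char. 3, supporting them as a clade.
All ingroup taxa share the derived state '0' for Char. 4; it defines the ingroup but does not resolve relationships within it.
Char. 5: derived state '1' in Telodon only — an autapomorphy, so it tells us nothing about relationships among taxa.
Most parsimonious ingroup topology: ((Scleraria,Stenura),(Telodon,Haliana)).
The clade {Haliana, Telodon} is supported by Char. 1: its derived state '1' occurs in exactly those taxa and in no other taxon (including the outgroup).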